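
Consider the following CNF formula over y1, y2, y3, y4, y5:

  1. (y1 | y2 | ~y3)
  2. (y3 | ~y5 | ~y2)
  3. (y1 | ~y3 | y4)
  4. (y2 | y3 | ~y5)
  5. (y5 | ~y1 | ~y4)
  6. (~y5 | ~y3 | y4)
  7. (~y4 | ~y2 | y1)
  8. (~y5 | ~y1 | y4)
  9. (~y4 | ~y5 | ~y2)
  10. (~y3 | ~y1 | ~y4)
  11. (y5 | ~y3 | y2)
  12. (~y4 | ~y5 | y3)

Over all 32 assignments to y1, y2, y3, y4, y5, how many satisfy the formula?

6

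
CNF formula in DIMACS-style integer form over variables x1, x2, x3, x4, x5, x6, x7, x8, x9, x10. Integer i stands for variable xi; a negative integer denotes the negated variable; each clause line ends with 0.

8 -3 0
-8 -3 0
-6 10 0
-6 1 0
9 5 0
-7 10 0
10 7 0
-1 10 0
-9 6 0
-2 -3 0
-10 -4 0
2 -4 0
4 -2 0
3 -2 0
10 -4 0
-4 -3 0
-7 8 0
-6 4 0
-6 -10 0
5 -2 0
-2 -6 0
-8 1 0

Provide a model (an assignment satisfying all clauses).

x1 = F, x2 = F, x3 = F, x4 = F, x5 = T, x6 = F, x7 = F, x8 = F, x9 = F, x10 = T

Check each clause:
  1. (x8 OR NOT x3) — NOT x3 is true.
  2. (NOT x8 OR NOT x3) — NOT x8 is true.
  3. (NOT x6 OR x10) — NOT x6 is true.
  4. (x1 OR NOT x6) — NOT x6 is true.
  5. (x5 OR x9) — x5 is true.
  6. (NOT x7 OR x10) — NOT x7 is true.
  7. (x7 OR x10) — x10 is true.
  8. (x10 OR NOT x1) — x10 is true.
  9. (NOT x9 OR x6) — NOT x9 is true.
  10. (NOT x2 OR NOT x3) — NOT x3 is true.
  11. (NOT x4 OR NOT x10) — NOT x4 is true.
  12. (x2 OR NOT x4) — NOT x4 is true.
  13. (x4 OR NOT x2) — NOT x2 is true.
  14. (NOT x2 OR x3) — NOT x2 is true.
  15. (NOT x4 OR x10) — x10 is true.
  16. (NOT x4 OR NOT x3) — NOT x4 is true.
  17. (x8 OR NOT x7) — NOT x7 is true.
  18. (NOT x6 OR x4) — NOT x6 is true.
  19. (NOT x10 OR NOT x6) — NOT x6 is true.
  20. (NOT x2 OR x5) — x5 is true.
  21. (NOT x2 OR NOT x6) — NOT x6 is true.
  22. (NOT x8 OR x1) — NOT x8 is true.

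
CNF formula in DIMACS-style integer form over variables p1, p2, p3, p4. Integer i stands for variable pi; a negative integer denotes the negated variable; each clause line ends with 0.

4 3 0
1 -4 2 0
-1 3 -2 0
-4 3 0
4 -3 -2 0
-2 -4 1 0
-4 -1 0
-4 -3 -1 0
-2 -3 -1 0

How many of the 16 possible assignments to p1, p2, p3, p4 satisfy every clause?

The models are:
  p1=0 p2=0 p3=1 p4=0
  p1=1 p2=0 p3=1 p4=0
That's 2 in total.

2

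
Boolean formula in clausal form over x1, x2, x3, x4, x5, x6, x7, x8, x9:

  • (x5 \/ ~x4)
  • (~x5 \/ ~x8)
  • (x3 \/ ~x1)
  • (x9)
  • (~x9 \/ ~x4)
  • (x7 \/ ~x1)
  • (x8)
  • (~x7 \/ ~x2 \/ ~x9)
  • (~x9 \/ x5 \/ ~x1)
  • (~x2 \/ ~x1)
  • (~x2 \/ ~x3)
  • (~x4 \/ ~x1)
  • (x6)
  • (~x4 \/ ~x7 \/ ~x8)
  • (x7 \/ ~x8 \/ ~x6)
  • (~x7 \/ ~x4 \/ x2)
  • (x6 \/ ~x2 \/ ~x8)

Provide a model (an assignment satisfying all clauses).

x1=False, x2=False, x3=True, x4=False, x5=False, x6=True, x7=True, x8=True, x9=True

Unit propagation: (x9) forces x9 = True.
Unit propagation: (~x4) forces x4 = False.
The clause (x8) is unit: x8 must be True.
(~x5) is a unit clause, so x5 = False.
Unit propagation: (~x1) forces x1 = False.
Unit propagation: (x6) forces x6 = True.
The clause (x7) is unit: x7 must be True.
The clause (~x2) is unit: x2 must be False.
x3 is now unconstrained; take x3 = True.
Check each clause:
  1. (x5 \/ ~x4) — ~x4 is true.
  2. (~x5 \/ ~x8) — ~x5 is true.
  3. (x3 \/ ~x1) — x3 is true.
  4. (x9) — x9 is true.
  5. (~x9 \/ ~x4) — ~x4 is true.
  6. (x7 \/ ~x1) — ~x1 is true.
  7. (x8) — x8 is true.
  8. (~x2 \/ ~x7 \/ ~x9) — ~x2 is true.
  9. (~x9 \/ x5 \/ ~x1) — ~x1 is true.
  10. (~x2 \/ ~x1) — ~x2 is true.
  11. (~x3 \/ ~x2) — ~x2 is true.
  12. (~x1 \/ ~x4) — ~x4 is true.
  13. (x6) — x6 is true.
  14. (~x7 \/ ~x8 \/ ~x4) — ~x4 is true.
  15. (x7 \/ ~x6 \/ ~x8) — x7 is true.
  16. (x2 \/ ~x4 \/ ~x7) — ~x4 is true.
  17. (~x8 \/ x6 \/ ~x2) — x6 is true.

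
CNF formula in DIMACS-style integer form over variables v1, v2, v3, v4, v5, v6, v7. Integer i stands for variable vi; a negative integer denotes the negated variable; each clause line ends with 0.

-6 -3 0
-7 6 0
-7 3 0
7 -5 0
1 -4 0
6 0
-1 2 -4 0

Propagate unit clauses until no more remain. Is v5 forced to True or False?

(v6) is a unit clause: v6 = True.
(!v6 || !v3): since v6 = True, the clause reduces to (!v3). v3 = False.
(!v7 || v3): since v3 = False, the clause reduces to (!v7). v7 = False.
In (!v5 || v7), v7 is now false; !v5 must hold, so v5 = False.

False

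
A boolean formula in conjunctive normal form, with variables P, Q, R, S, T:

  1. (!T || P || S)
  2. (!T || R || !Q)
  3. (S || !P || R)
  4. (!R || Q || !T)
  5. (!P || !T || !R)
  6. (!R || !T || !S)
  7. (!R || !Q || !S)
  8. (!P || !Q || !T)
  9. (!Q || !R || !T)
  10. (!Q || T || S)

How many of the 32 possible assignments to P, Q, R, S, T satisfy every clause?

Case analysis on T and R:
  T=1, R=1: a clause becomes empty — 0.
  T=1, R=0: remaining (P,Q,S) ∈ {(0,0,1); (1,0,1)} — 2.
  T=0, R=1: remaining (P,Q,S) ∈ {(0,0,0); (0,0,1); (1,0,0); (1,0,1)} — 4.
  T=0, R=0: 5 of the 8 assignments to (P,Q,S) work.
Total: 0 + 2 + 4 + 5 = 11.

11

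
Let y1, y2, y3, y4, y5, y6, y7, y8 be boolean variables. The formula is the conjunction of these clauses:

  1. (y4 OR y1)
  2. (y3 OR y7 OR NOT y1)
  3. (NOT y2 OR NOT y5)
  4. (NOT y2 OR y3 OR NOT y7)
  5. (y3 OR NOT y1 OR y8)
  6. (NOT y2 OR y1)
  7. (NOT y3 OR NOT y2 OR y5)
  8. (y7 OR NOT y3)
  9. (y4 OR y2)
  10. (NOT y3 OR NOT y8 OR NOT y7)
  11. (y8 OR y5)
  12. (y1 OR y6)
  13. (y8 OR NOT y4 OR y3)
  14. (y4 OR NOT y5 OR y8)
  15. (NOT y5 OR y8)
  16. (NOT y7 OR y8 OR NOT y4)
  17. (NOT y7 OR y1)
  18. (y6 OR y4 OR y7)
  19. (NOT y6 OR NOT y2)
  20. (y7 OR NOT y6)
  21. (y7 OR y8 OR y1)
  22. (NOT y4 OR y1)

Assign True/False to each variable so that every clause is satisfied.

y1=T, y2=F, y3=F, y4=T, y5=T, y6=F, y7=T, y8=T

Check each clause:
  1. (y4 OR y1) — y1 is true.
  2. (NOT y1 OR y7 OR y3) — y7 is true.
  3. (NOT y5 OR NOT y2) — NOT y2 is true.
  4. (NOT y2 OR y3 OR NOT y7) — NOT y2 is true.
  5. (y8 OR NOT y1 OR y3) — y8 is true.
  6. (NOT y2 OR y1) — y1 is true.
  7. (NOT y2 OR NOT y3 OR y5) — NOT y3 is true.
  8. (y7 OR NOT y3) — NOT y3 is true.
  9. (y2 OR y4) — y4 is true.
  10. (NOT y3 OR NOT y8 OR NOT y7) — NOT y3 is true.
  11. (y5 OR y8) — y8 is true.
  12. (y1 OR y6) — y1 is true.
  13. (NOT y4 OR y3 OR y8) — y8 is true.
  14. (y8 OR NOT y5 OR y4) — y8 is true.
  15. (y8 OR NOT y5) — y8 is true.
  16. (y8 OR NOT y7 OR NOT y4) — y8 is true.
  17. (NOT y7 OR y1) — y1 is true.
  18. (y4 OR y6 OR y7) — y4 is true.
  19. (NOT y6 OR NOT y2) — NOT y6 is true.
  20. (y7 OR NOT y6) — NOT y6 is true.
  21. (y7 OR y1 OR y8) — y8 is true.
  22. (y1 OR NOT y4) — y1 is true.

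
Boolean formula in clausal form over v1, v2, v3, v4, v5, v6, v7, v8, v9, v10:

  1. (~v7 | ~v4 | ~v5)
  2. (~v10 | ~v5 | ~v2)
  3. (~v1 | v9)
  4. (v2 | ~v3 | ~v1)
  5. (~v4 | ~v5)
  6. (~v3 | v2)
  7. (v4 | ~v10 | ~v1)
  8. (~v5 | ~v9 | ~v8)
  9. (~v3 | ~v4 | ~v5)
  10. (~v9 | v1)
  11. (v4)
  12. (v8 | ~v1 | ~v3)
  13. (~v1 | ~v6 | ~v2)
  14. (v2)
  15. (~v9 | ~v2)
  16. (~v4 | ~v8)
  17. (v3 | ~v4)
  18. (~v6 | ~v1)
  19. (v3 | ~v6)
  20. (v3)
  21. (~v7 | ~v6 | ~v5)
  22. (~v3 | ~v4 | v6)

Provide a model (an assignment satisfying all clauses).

The clause (v4) is unit: v4 must be True.
The clause (~v5) is unit: v5 must be False.
(v2) is a unit clause, so v2 = True.
Unit propagation: (~v9) forces v9 = False.
Unit propagation: (~v1) forces v1 = False.
The clause (~v8) is unit: v8 must be False.
The clause (v3) is unit: v3 must be True.
(v6) is a unit clause, so v6 = True.
v7, v10 are now unconstrained; take v7 = False, v10 = False.

v1 = False, v2 = True, v3 = True, v4 = True, v5 = False, v6 = True, v7 = False, v8 = False, v9 = False, v10 = False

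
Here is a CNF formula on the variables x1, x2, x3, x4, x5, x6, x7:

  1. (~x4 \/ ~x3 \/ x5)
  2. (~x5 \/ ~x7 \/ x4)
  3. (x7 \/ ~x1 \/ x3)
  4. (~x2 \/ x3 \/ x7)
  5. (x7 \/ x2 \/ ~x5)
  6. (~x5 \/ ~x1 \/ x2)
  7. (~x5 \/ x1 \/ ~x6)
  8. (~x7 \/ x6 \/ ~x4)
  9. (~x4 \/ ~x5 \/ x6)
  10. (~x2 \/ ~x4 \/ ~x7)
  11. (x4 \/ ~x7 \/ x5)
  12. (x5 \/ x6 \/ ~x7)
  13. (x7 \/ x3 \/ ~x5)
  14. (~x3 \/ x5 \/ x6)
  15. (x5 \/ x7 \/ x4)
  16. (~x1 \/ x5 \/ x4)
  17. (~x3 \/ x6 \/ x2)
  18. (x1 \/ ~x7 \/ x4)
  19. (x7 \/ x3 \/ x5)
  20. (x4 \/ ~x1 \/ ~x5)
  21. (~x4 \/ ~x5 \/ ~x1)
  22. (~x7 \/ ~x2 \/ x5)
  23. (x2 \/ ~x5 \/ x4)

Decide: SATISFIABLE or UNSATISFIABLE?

SATISFIABLE

Try x1 = True.
Branch on x2: take x2 = False.
  then x5 is forced to False.
  then x4 is forced to True.
  then x3 is forced to False.
  then x7 is forced to True.
  then x6 is forced to True.
So x1 = True, x2 = False, x3 = False, x4 = True, x5 = False, x6 = True, x7 = True is a satisfying assignment.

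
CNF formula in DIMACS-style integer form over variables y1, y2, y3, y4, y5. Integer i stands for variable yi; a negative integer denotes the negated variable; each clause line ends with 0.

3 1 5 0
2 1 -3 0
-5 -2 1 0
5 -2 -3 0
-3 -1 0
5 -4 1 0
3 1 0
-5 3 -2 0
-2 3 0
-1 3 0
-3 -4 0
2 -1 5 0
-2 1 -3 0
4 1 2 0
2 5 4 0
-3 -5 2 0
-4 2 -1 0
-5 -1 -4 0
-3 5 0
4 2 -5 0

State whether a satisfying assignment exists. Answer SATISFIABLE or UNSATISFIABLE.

UNSATISFIABLE

y1 = True:
  propagation gives y3=False; an empty clause results — contradiction.
y1 = False:
  propagation gives y3=True, y2=True; an empty clause results — contradiction.
Every branch closes, so no satisfying assignment exists.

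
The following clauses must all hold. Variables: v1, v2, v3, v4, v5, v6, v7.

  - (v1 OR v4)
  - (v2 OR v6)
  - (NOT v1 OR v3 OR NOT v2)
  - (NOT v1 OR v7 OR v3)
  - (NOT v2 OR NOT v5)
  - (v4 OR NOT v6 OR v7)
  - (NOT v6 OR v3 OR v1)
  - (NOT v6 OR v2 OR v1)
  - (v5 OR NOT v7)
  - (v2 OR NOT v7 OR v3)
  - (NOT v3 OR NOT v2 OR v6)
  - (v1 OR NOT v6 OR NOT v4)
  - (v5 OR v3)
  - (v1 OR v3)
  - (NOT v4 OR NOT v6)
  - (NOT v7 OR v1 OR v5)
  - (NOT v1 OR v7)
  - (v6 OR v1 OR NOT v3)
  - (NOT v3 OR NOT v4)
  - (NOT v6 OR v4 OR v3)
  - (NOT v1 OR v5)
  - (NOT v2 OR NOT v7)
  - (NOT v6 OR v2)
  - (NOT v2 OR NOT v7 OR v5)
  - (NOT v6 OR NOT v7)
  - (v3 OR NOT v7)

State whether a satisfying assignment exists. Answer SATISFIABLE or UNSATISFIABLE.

UNSATISFIABLE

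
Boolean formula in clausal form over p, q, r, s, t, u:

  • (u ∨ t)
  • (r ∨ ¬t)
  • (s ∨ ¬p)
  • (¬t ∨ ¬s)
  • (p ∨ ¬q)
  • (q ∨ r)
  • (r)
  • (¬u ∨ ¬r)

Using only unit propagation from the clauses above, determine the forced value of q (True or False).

(r) is a unit clause: r = True.
From (¬u ∨ ¬r) and r = True: u = False.
From (u ∨ t) and u = False: t = True.
From (¬s ∨ ¬t) and t = True: s = False.
(¬p ∨ s): since s = False, the clause reduces to (¬p). p = False.
(¬q ∨ p): since p = False, the clause reduces to (¬q). q = False.

False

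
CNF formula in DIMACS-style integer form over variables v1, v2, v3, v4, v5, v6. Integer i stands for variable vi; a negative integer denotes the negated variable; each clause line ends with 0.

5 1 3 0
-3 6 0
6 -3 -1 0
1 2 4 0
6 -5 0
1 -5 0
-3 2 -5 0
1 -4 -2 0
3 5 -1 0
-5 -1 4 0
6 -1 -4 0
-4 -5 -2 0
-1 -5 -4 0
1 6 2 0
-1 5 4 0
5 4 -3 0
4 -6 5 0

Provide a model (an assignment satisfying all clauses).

v1=F, v2=F, v3=T, v4=T, v5=F, v6=T

Branch on v1: take v1 = False.
  then v5 is forced to False.
  then v3 is forced to True.
  then v6 is forced to True.
  then v4 is forced to True.
  then v2 is forced to False.
Every clause has at least one true literal under this assignment.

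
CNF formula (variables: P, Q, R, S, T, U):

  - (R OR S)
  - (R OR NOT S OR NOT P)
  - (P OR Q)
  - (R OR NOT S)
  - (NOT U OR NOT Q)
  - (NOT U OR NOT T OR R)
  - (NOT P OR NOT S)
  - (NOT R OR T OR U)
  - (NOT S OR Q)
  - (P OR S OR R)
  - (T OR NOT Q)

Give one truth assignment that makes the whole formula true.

Branch on P: take P = False.
  then Q is forced to True.
  then U is forced to False.
  then T is forced to True.
Branch on R: take R = True.
S is now unconstrained; take S = True.

P=False, Q=True, R=True, S=True, T=True, U=False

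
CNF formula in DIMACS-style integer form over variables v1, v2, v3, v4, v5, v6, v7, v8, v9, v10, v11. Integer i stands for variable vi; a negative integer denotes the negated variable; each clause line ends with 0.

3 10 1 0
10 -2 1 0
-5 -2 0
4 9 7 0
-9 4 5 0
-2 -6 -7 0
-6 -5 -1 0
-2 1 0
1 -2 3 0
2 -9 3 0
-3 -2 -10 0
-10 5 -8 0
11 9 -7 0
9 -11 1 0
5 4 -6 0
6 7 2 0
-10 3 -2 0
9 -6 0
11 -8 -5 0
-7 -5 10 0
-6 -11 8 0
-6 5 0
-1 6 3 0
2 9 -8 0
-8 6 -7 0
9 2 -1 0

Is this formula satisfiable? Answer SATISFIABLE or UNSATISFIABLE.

SATISFIABLE

Pure literal: v4 appears only positively; assign v4 = True.
Try v1 = True.
Branch on v2: take v2 = True.
  then v5 is forced to False.
  then v6 is forced to False.
  then v3 is forced to True.
  then v10 is forced to False.
For the remaining variables, v7 = False, v8 = False, v9 = False, v11 = True works.
Every clause has at least one true literal under this assignment.
So v1=T  v2=T  v3=T  v4=T  v5=F  v6=F  v7=F  v8=F  v9=F  v10=F  v11=T is a satisfying assignment.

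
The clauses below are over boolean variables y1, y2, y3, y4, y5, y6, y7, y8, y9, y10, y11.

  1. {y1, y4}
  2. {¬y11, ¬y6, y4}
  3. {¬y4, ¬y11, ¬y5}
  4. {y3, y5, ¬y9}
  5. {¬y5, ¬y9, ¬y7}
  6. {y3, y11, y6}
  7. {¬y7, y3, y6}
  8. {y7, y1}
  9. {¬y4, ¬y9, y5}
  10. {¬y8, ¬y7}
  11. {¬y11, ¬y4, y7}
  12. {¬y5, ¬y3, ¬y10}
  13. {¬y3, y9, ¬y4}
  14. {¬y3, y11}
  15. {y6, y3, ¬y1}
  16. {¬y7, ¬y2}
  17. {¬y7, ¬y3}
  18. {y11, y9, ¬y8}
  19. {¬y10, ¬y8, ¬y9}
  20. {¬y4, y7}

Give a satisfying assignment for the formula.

y1 = True, y2 = True, y3 = True, y4 = False, y5 = False, y6 = False, y7 = False, y8 = False, y9 = False, y10 = True, y11 = True

Check each clause:
  1. {y4, y1} — y1 is true.
  2. {¬y6, y4, ¬y11} — ¬y6 is true.
  3. {¬y4, ¬y5, ¬y11} — ¬y5 is true.
  4. {y3, y5, ¬y9} — y3 is true.
  5. {¬y5, ¬y7, ¬y9} — ¬y7 is true.
  6. {y11, y6, y3} — y11 is true.
  7. {y3, ¬y7, y6} — ¬y7 is true.
  8. {y7, y1} — y1 is true.
  9. {¬y4, y5, ¬y9} — ¬y4 is true.
  10. {¬y8, ¬y7} — ¬y8 is true.
  11. {¬y4, y7, ¬y11} — ¬y4 is true.
  12. {¬y5, ¬y10, ¬y3} — ¬y5 is true.
  13. {y9, ¬y4, ¬y3} — ¬y4 is true.
  14. {¬y3, y11} — y11 is true.
  15. {y6, y3, ¬y1} — y3 is true.
  16. {¬y7, ¬y2} — ¬y7 is true.
  17. {¬y7, ¬y3} — ¬y7 is true.
  18. {¬y8, y11, y9} — ¬y8 is true.
  19. {¬y9, ¬y10, ¬y8} — ¬y8 is true.
  20. {y7, ¬y4} — ¬y4 is true.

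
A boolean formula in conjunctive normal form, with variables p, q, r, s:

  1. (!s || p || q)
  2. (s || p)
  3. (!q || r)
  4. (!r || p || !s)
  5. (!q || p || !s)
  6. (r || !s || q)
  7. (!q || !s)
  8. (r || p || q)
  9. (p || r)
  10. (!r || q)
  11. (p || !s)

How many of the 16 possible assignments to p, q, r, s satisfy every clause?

The models are:
  p=T q=F r=F s=F
  p=T q=T r=T s=F
Count: 2.

2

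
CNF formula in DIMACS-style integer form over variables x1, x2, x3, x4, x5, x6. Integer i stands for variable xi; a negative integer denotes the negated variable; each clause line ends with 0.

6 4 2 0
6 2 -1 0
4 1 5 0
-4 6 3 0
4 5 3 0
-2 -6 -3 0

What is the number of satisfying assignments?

30

Case analysis on x4 and x6:
  x4=T, x6=T: x1, x5 free; 3 ways for (x2,x3) × 2^2 = 12.
  x4=T, x6=F: x5 free; 3 ways for (x1,x2,x3) × 2^1 = 6.
  x4=F, x6=T: 7 of the 16 assignments to (x1,x2,x3,x5) work.
  x4=F, x6=F: 5 of the 16 assignments to (x1,x2,x3,x5) work.
Total: 12 + 6 + 7 + 5 = 30.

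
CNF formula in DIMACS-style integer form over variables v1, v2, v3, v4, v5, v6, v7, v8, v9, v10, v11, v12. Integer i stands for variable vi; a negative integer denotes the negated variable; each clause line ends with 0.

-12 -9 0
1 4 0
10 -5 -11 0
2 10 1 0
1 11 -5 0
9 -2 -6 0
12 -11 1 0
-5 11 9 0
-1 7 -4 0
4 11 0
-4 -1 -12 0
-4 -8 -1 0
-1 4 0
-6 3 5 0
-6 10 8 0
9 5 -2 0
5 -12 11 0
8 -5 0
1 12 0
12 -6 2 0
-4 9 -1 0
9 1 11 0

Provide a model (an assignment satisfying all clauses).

v1=F  v2=F  v3=T  v4=T  v5=F  v6=F  v7=T  v8=F  v9=F  v10=T  v11=T  v12=T

Check each clause:
  1. (~v9 | ~v12) — ~v9 is true.
  2. (v4 | v1) — v4 is true.
  3. (v10 | ~v11 | ~v5) — v10 is true.
  4. (v1 | v2 | v10) — v10 is true.
  5. (v1 | v11 | ~v5) — v11 is true.
  6. (~v6 | ~v2 | v9) — ~v6 is true.
  7. (v1 | v12 | ~v11) — v12 is true.
  8. (v11 | v9 | ~v5) — v11 is true.
  9. (~v4 | ~v1 | v7) — ~v1 is true.
  10. (v11 | v4) — v11 is true.
  11. (~v1 | ~v12 | ~v4) — ~v1 is true.
  12. (~v1 | ~v8 | ~v4) — ~v8 is true.
  13. (v4 | ~v1) — v4 is true.
  14. (v5 | v3 | ~v6) — ~v6 is true.
  15. (v10 | ~v6 | v8) — ~v6 is true.
  16. (~v2 | v9 | v5) — ~v2 is true.
  17. (v5 | v11 | ~v12) — v11 is true.
  18. (v8 | ~v5) — ~v5 is true.
  19. (v12 | v1) — v12 is true.
  20. (v2 | v12 | ~v6) — ~v6 is true.
  21. (v9 | ~v4 | ~v1) — ~v1 is true.
  22. (v1 | v11 | v9) — v11 is true.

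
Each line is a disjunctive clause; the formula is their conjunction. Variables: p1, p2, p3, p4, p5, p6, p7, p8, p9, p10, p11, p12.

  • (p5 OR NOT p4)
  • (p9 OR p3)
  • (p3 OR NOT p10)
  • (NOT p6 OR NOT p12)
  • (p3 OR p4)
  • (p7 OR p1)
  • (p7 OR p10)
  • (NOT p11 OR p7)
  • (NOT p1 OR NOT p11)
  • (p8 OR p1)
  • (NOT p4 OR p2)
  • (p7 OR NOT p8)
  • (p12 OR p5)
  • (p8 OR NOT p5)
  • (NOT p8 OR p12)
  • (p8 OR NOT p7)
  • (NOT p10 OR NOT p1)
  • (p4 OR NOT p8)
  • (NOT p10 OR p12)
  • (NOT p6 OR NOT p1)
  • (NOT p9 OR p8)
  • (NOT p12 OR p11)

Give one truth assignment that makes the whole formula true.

p1 = F  p2 = T  p3 = T  p4 = T  p5 = T  p6 = F  p7 = T  p8 = T  p9 = T  p10 = T  p11 = T  p12 = T

Pure literal: p2 appears only positively; assign p2 = True.
p3 occurs only positively in the remaining clauses — set p3 = True.
Set p1 = False and propagate.
  then p7 is forced to True.
  then p8 is forced to True.
  then p12 is forced to True.
  then p6 is forced to False.
  then p4 is forced to True.
  then p5 is forced to True.
  then p11 is forced to True.
p9, p10 are now unconstrained; take p9 = True, p10 = True.
Check each clause:
  1. (p5 OR NOT p4) — p5 is true.
  2. (p9 OR p3) — p9 is true.
  3. (p3 OR NOT p10) — p3 is true.
  4. (NOT p6 OR NOT p12) — NOT p6 is true.
  5. (p4 OR p3) — p3 is true.
  6. (p1 OR p7) — p7 is true.
  7. (p10 OR p7) — p10 is true.
  8. (NOT p11 OR p7) — p7 is true.
  9. (NOT p11 OR NOT p1) — NOT p1 is true.
  10. (p8 OR p1) — p8 is true.
  11. (p2 OR NOT p4) — p2 is true.
  12. (p7 OR NOT p8) — p7 is true.
  13. (p5 OR p12) — p12 is true.
  14. (p8 OR NOT p5) — p8 is true.
  15. (NOT p8 OR p12) — p12 is true.
  16. (NOT p7 OR p8) — p8 is true.
  17. (NOT p10 OR NOT p1) — NOT p1 is true.
  18. (NOT p8 OR p4) — p4 is true.
  19. (NOT p10 OR p12) — p12 is true.
  20. (NOT p6 OR NOT p1) — NOT p6 is true.
  21. (NOT p9 OR p8) — p8 is true.
  22. (NOT p12 OR p11) — p11 is true.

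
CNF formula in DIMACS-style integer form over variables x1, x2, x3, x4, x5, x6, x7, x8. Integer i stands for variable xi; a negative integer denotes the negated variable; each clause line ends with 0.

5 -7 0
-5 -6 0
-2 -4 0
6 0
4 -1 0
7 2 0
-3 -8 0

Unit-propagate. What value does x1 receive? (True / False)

False

Unit clause (x6) sets x6 = True.
(~x6 | ~x5) with x6 = True leaves only ~x5, so x5 = False.
In (x5 | ~x7), x5 is now false; ~x7 must hold, so x7 = False.
(x2 | x7): since x7 = False, the clause reduces to (x2). x2 = True.
(~x2 | ~x4): since x2 = True, the clause reduces to (~x4). x4 = False.
In (x4 | ~x1), x4 is now false; ~x1 must hold, so x1 = False.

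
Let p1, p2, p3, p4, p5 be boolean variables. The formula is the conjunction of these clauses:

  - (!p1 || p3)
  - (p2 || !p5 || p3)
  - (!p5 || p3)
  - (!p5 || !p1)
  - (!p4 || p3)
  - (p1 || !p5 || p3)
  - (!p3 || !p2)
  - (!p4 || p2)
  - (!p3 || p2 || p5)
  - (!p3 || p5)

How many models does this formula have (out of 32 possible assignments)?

3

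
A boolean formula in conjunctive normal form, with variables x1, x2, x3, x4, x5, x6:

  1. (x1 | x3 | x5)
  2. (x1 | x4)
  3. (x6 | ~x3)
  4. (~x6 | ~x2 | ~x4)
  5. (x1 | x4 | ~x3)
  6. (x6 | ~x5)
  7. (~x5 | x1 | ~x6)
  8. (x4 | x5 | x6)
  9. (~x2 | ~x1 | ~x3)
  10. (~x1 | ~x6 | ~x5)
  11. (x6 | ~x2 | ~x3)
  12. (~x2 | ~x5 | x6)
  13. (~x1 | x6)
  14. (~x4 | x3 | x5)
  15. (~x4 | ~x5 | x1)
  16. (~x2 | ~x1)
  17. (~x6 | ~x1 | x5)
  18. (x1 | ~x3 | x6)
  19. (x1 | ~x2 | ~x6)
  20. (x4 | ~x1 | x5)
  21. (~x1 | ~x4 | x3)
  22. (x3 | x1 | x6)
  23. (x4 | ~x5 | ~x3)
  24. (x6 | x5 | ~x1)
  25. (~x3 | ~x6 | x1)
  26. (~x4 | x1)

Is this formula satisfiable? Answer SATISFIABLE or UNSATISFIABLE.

UNSATISFIABLE

x1 = True:
  propagation gives x6=True, x5=False; an empty clause results — contradiction.
x1 = False:
  propagation gives x4=True; an empty clause results — contradiction.
Every branch closes, so no satisfying assignment exists.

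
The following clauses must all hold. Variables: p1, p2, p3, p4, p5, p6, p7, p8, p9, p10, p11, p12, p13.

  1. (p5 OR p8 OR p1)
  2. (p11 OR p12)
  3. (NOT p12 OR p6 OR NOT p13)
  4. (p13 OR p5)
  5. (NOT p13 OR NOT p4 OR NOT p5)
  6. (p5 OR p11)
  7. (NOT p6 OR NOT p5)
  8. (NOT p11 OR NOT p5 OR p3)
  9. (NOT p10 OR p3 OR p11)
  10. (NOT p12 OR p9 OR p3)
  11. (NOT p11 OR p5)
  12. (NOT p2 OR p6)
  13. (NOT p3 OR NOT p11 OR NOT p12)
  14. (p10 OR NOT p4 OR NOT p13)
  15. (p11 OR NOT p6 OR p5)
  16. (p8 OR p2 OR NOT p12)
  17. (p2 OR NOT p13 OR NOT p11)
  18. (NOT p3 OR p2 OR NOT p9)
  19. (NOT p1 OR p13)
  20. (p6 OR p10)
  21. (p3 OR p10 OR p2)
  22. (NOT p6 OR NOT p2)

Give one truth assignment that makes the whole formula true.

p1=False, p2=False, p3=True, p4=False, p5=True, p6=False, p7=False, p8=True, p9=False, p10=True, p11=True, p12=False, p13=False

p4 occurs only negated in the remaining clauses — set p4 = False.
p8 occurs only positively in the remaining clauses — set p8 = True.
Branch on p1: take p1 = False.
Branch on p2: take p2 = False.
The remaining clauses are satisfied by p3 = True, p5 = True, p6 = False, p7 = False, p9 = False, p10 = True, p11 = True, p12 = False, p13 = False.
Every clause has at least one true literal under this assignment.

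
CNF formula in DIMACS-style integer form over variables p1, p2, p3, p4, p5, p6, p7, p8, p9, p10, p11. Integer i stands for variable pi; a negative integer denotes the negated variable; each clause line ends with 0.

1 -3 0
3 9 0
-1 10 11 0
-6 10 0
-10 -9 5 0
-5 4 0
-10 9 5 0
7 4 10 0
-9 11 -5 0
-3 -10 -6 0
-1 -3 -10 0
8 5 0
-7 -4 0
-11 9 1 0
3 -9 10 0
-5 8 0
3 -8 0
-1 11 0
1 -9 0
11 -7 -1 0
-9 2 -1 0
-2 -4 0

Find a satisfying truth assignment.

Pure literal: p6 appears only negated; assign p6 = False.
Set p1 = True and propagate.
  then p11 is forced to True.
Branch on p2: take p2 = False.
  then p9 is forced to False.
  then p3 is forced to True.
  then p10 is forced to False.
For the remaining variables, p4 = True, p5 = False, p7 = False, p8 = True works.
Every clause has at least one true literal under this assignment.

p1 = True, p2 = False, p3 = True, p4 = True, p5 = False, p6 = False, p7 = False, p8 = True, p9 = False, p10 = False, p11 = True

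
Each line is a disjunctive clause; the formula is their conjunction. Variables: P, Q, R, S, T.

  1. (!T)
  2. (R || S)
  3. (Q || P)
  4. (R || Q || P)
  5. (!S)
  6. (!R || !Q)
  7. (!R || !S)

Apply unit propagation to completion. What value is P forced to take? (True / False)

(!T) is a unit clause: T = False.
(!S) is a unit clause: S = False.
From (R || S) and S = False: R = True.
From (!Q || !R) and R = True: Q = False.
(Q || P) with Q = False leaves only P, so P = True.

True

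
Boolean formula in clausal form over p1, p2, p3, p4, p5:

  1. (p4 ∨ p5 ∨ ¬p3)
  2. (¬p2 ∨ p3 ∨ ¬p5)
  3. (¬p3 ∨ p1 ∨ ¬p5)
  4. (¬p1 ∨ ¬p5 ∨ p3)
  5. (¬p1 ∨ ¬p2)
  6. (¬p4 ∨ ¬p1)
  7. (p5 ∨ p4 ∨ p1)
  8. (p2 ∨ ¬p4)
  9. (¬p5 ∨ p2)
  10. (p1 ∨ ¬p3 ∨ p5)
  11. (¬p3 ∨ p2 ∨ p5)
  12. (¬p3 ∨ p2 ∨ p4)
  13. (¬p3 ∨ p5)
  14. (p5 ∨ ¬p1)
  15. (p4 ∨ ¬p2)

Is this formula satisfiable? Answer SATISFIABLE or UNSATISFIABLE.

SATISFIABLE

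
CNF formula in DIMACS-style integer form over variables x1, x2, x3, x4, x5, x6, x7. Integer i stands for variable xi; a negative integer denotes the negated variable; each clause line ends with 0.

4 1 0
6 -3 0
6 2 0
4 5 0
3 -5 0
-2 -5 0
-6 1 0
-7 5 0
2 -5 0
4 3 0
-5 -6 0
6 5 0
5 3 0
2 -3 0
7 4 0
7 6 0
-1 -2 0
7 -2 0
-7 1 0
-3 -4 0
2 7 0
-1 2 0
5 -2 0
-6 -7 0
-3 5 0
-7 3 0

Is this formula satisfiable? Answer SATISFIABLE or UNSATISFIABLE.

UNSATISFIABLE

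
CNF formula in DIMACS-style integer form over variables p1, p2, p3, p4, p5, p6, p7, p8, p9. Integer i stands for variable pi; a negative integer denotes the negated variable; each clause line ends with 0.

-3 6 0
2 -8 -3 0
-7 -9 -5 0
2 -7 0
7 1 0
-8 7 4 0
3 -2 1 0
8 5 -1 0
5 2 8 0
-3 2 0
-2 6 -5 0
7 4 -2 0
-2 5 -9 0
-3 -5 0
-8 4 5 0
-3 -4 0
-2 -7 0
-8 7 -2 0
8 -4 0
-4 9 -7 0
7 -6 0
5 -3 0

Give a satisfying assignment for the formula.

Set p1 = True and propagate.
Try p2 = False.
  then p7 is forced to False.
  then p3 is forced to False.
  then p6 is forced to False.
Try p4 = True.
  then p8 is forced to True.
p5, p9 are now unconstrained; take p5 = True, p9 = False.

p1 = True, p2 = False, p3 = False, p4 = True, p5 = True, p6 = False, p7 = False, p8 = True, p9 = False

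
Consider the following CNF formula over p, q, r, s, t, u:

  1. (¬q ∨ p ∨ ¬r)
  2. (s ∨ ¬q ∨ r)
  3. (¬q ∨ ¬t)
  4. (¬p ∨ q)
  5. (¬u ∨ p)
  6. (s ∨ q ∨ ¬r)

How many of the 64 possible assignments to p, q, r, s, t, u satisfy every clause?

13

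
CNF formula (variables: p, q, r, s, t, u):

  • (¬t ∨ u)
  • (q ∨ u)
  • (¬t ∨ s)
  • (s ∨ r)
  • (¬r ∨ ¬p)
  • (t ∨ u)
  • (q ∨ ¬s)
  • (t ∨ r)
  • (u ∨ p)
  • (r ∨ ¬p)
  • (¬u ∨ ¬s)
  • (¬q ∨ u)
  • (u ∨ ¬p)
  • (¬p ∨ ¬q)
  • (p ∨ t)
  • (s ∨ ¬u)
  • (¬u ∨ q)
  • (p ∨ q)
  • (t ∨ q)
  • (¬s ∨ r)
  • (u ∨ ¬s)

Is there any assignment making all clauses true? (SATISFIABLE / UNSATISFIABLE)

UNSATISFIABLE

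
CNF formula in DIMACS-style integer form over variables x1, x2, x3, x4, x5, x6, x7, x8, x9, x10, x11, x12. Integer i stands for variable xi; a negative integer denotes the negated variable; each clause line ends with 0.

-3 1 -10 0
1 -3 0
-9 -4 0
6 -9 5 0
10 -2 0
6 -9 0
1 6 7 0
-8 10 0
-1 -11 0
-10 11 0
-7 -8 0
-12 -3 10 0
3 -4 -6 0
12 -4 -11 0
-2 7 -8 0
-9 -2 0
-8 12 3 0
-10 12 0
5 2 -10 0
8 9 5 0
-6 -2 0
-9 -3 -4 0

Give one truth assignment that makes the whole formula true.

x4 occurs only negated in the remaining clauses — set x4 = False.
x5 occurs only positively in the remaining clauses — set x5 = True.
Try x1 = True.
  then x11 is forced to False.
  then x10 is forced to False.
  then x2 is forced to False.
  then x8 is forced to False.
Try x3 = False.
For the remaining variables, x6 = True, x7 = False, x9 = False, x12 = False works.
Every clause has at least one true literal under this assignment.

x1=True, x2=False, x3=False, x4=False, x5=True, x6=True, x7=False, x8=False, x9=False, x10=False, x11=False, x12=False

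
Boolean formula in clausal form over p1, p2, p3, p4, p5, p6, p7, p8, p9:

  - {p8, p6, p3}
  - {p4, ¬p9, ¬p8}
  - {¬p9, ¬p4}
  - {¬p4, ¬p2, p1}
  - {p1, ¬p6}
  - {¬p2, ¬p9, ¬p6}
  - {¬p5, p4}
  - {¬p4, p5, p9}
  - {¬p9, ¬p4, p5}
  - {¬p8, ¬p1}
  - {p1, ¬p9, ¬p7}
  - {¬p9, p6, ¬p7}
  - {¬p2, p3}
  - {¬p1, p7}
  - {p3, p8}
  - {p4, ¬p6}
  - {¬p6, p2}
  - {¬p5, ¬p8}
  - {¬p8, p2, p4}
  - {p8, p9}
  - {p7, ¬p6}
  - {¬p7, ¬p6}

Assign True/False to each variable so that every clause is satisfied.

p3 occurs only positively in the remaining clauses — set p3 = True.
Set p1 = False and propagate.
  then p6 is forced to False.
Branch on p2: take p2 = False.
Set p4 = False and propagate.
  then p5 is forced to False.
  then p8 is forced to False.
  then p9 is forced to True.
  then p7 is forced to False.
Every clause has at least one true literal under this assignment.
Check each clause:
  1. {p6, p8, p3} — p3 is true.
  2. {¬p9, ¬p8, p4} — ¬p8 is true.
  3. {¬p9, ¬p4} — ¬p4 is true.
  4. {¬p2, ¬p4, p1} — ¬p4 is true.
  5. {p1, ¬p6} — ¬p6 is true.
  6. {¬p2, ¬p6, ¬p9} — ¬p6 is true.
  7. {p4, ¬p5} — ¬p5 is true.
  8. {p9, ¬p4, p5} — p9 is true.
  9. {p5, ¬p9, ¬p4} — ¬p4 is true.
  10. {¬p1, ¬p8} — ¬p8 is true.
  11. {¬p7, ¬p9, p1} — ¬p7 is true.
  12. {¬p9, p6, ¬p7} — ¬p7 is true.
  13. {p3, ¬p2} — p3 is true.
  14. {p7, ¬p1} — ¬p1 is true.
  15. {p8, p3} — p3 is true.
  16. {¬p6, p4} — ¬p6 is true.
  17. {p2, ¬p6} — ¬p6 is true.
  18. {¬p5, ¬p8} — ¬p8 is true.
  19. {p2, ¬p8, p4} — ¬p8 is true.
  20. {p8, p9} — p9 is true.
  21. {¬p6, p7} — ¬p6 is true.
  22. {¬p7, ¬p6} — ¬p7 is true.

p1 = False, p2 = False, p3 = True, p4 = False, p5 = False, p6 = False, p7 = False, p8 = False, p9 = True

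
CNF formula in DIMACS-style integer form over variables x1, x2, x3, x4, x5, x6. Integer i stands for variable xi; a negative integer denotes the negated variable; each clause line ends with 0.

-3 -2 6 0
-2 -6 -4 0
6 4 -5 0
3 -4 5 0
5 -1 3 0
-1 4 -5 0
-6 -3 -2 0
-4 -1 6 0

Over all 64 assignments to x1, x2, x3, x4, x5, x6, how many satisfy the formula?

Split on x4, then x6.
  x4=1, x6=1: x1 free; 3 ways for (x2,x3,x5) × 2^1 = 6.
  x4=1, x6=0: remaining (x1,x2,x3,x5) ∈ {(0,0,0,1); (0,0,1,0); (0,0,1,1); (0,1,0,1)} — 4.
  x4=0, x6=1: 7 of the 16 assignments to (x1,x2,x3,x5) work.
  x4=0, x6=0: remaining (x1,x2,x3,x5) ∈ {(0,0,0,0); (0,0,1,0); (0,1,0,0); (1,0,1,0)} — 4.
Total: 6 + 4 + 7 + 4 = 21.

21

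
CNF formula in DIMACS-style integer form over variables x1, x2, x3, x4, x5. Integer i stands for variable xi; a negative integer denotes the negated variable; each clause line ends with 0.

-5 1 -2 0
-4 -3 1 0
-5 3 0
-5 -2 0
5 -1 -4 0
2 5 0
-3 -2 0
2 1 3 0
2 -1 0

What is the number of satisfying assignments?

The models are:
  x1=0 x2=0 x3=1 x4=0 x5=1
  x1=0 x2=1 x3=0 x4=0 x5=0
  x1=0 x2=1 x3=0 x4=1 x5=0
  x1=1 x2=1 x3=0 x4=0 x5=0
That's 4 in total.

4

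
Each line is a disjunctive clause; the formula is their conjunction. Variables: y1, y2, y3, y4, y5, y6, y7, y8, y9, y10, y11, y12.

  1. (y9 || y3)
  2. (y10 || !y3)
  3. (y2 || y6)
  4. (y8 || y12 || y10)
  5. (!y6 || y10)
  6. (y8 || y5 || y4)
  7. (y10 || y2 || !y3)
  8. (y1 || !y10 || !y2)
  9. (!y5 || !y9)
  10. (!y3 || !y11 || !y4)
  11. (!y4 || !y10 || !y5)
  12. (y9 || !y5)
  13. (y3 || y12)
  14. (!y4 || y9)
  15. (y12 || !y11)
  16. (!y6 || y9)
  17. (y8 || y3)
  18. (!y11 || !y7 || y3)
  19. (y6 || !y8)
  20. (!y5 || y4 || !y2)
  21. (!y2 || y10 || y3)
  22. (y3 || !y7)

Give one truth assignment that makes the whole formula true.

Pure literal: y1 appears only positively; assign y1 = True.
Pure literal: y7 appears only negated; assign y7 = False.
Branch on y2: take y2 = False.
  then y6 is forced to True.
  then y10 is forced to True.
  then y9 is forced to True.
  then y5 is forced to False.
Branch on y3: take y3 = True.
For the remaining variables, y4 = True, y8 = True, y11 = False, y12 = True works.
Every clause has at least one true literal under this assignment.

y1 = T  y2 = F  y3 = T  y4 = T  y5 = F  y6 = T  y7 = F  y8 = T  y9 = T  y10 = T  y11 = F  y12 = T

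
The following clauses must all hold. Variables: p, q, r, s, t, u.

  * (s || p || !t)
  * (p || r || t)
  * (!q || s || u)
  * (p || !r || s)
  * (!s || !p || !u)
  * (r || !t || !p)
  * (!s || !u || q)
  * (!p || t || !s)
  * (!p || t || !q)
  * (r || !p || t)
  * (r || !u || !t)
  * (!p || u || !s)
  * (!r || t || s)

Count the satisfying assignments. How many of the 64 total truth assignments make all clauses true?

Case analysis on p and s:
  p=1, s=1: a clause becomes empty — 0.
  p=1, s=0: remaining (q,r,t,u) ∈ {(0,1,1,0); (0,1,1,1); (1,1,1,1)} — 3.
  p=0, s=1: 8 of the 16 assignments to (q,r,t,u) work.
  p=0, s=0: a clause becomes empty — 0.
Total: 0 + 3 + 8 + 0 = 11.

11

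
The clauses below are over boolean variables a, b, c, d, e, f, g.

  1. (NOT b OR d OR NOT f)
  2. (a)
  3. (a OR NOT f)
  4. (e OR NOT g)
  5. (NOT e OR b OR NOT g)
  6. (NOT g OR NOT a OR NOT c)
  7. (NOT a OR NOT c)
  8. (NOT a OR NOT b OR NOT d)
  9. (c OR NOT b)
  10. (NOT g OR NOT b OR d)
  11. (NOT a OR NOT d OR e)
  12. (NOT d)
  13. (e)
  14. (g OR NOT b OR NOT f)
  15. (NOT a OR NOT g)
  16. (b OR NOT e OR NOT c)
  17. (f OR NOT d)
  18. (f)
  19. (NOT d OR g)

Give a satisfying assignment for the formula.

a=True, b=False, c=False, d=False, e=True, f=True, g=False

Check each clause:
  1. (NOT f OR d OR NOT b) — NOT b is true.
  2. (a) — a is true.
  3. (a OR NOT f) — a is true.
  4. (e OR NOT g) — NOT g is true.
  5. (NOT e OR NOT g OR b) — NOT g is true.
  6. (NOT g OR NOT a OR NOT c) — NOT g is true.
  7. (NOT a OR NOT c) — NOT c is true.
  8. (NOT a OR NOT b OR NOT d) — NOT d is true.
  9. (NOT b OR c) — NOT b is true.
  10. (d OR NOT b OR NOT g) — NOT g is true.
  11. (NOT d OR NOT a OR e) — NOT d is true.
  12. (NOT d) — NOT d is true.
  13. (e) — e is true.
  14. (g OR NOT f OR NOT b) — NOT b is true.
  15. (NOT a OR NOT g) — NOT g is true.
  16. (NOT c OR b OR NOT e) — NOT c is true.
  17. (NOT d OR f) — NOT d is true.
  18. (f) — f is true.
  19. (NOT d OR g) — NOT d is true.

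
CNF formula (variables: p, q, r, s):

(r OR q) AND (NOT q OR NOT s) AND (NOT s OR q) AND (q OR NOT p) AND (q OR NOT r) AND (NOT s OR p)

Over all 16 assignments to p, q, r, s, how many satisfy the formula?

4

The models are:
  p=0 q=1 r=0 s=0
  p=0 q=1 r=1 s=0
  p=1 q=1 r=0 s=0
  p=1 q=1 r=1 s=0
That's 4 in total.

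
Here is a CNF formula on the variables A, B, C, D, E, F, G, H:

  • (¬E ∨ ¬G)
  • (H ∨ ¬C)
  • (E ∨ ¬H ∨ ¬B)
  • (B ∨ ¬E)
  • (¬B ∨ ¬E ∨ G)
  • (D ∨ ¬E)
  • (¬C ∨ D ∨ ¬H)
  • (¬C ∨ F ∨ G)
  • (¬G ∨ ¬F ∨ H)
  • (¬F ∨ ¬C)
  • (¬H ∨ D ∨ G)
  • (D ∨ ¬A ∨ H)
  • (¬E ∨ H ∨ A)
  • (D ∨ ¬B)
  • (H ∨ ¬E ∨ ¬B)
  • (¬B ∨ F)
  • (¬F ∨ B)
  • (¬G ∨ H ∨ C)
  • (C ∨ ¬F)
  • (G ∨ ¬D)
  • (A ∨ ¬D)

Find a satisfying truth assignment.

A=True, B=False, C=True, D=True, E=False, F=False, G=True, H=True

Branch on A: take A = True.
For the remaining variables, B = False, C = True, D = True, E = False, F = False, G = True, H = True works.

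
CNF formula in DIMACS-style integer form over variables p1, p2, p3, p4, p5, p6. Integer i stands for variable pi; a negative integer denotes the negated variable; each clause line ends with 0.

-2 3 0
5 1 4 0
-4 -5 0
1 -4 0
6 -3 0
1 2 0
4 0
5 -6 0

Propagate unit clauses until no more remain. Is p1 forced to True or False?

True

(p4) stands alone — p4 = True.
(!p5 || !p4) with p4 = True leaves only !p5, so p5 = False.
(p1 || !p4): since p4 = True, the clause reduces to (p1). p1 = True.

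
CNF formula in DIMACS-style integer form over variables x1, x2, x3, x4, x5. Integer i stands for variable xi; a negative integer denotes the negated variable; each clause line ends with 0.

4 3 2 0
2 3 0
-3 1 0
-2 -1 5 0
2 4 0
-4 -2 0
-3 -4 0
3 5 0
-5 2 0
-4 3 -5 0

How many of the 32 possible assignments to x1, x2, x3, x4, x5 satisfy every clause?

The models are:
  x1=F x2=T x3=F x4=F x5=T
  x1=T x2=T x3=F x4=F x5=T
  x1=T x2=T x3=T x4=F x5=T
Count: 3.

3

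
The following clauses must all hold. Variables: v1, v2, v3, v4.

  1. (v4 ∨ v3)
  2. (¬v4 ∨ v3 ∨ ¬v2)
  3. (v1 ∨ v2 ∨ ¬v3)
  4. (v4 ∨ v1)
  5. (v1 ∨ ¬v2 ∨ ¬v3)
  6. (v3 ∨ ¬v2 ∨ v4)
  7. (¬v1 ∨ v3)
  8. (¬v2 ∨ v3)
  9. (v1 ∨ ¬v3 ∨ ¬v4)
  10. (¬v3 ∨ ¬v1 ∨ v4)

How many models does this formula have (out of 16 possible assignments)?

3

The models are:
  v1=F v2=F v3=F v4=T
  v1=T v2=F v3=T v4=T
  v1=T v2=T v3=T v4=T
Count: 3.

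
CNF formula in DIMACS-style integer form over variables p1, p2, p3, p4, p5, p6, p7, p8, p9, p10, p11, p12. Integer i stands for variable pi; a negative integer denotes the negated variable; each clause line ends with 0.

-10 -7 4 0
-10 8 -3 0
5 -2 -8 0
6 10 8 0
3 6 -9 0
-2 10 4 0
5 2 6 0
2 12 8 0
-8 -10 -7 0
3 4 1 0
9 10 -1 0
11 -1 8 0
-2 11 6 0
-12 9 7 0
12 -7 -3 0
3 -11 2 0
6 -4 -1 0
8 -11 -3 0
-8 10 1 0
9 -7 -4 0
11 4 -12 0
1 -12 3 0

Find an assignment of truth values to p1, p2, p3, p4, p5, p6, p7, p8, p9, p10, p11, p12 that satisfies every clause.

p1 = T, p2 = F, p3 = F, p4 = F, p5 = T, p6 = T, p7 = T, p8 = T, p9 = T, p10 = F, p11 = F, p12 = F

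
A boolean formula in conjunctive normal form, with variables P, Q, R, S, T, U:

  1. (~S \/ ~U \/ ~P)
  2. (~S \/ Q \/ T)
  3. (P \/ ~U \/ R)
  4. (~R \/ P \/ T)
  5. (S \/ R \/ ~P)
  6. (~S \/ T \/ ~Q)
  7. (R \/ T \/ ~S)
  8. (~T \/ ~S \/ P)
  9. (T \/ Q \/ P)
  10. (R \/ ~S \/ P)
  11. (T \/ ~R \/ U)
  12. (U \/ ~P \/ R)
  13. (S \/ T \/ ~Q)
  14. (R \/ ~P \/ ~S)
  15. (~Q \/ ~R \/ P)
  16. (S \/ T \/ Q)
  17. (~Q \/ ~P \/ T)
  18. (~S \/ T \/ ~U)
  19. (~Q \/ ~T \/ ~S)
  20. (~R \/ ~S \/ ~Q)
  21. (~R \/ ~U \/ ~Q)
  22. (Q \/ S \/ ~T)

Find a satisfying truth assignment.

Branch on P: take P = True.
Set Q = True and propagate.
  then T is forced to True.
  then S is forced to False.
  then R is forced to True.
  then U is forced to False.
Every clause has at least one true literal under this assignment.
Check each clause:
  1. (~S \/ ~U \/ ~P) — ~U is true.
  2. (T \/ ~S \/ Q) — Q is true.
  3. (P \/ ~U \/ R) — P is true.
  4. (~R \/ T \/ P) — P is true.
  5. (S \/ R \/ ~P) — R is true.
  6. (~S \/ ~Q \/ T) — ~S is true.
  7. (R \/ T \/ ~S) — R is true.
  8. (~S \/ ~T \/ P) — P is true.
  9. (T \/ Q \/ P) — P is true.
  10. (~S \/ R \/ P) — P is true.
  11. (U \/ T \/ ~R) — T is true.
  12. (R \/ ~P \/ U) — R is true.
  13. (~Q \/ T \/ S) — T is true.
  14. (R \/ ~S \/ ~P) — R is true.
  15. (P \/ ~Q \/ ~R) — P is true.
  16. (T \/ S \/ Q) — Q is true.
  17. (~Q \/ T \/ ~P) — T is true.
  18. (~S \/ T \/ ~U) — ~U is true.
  19. (~Q \/ ~S \/ ~T) — ~S is true.
  20. (~R \/ ~Q \/ ~S) — ~S is true.
  21. (~Q \/ ~U \/ ~R) — ~U is true.
  22. (Q \/ S \/ ~T) — Q is true.

P = True  Q = True  R = True  S = False  T = True  U = False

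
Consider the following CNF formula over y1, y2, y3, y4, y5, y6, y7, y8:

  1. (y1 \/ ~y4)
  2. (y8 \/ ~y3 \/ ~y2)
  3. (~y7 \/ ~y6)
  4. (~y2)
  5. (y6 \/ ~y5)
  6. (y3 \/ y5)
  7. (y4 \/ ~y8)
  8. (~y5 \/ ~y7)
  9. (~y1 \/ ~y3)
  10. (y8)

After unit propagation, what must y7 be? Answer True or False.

Unit clause (~y2) sets y2 = False.
(y8) is a unit clause: y8 = True.
(y4 \/ ~y8): since y8 = True, the clause reduces to (y4). y4 = True.
From (~y4 \/ y1) and y4 = True: y1 = True.
(~y1 \/ ~y3) with y1 = True leaves only ~y3, so y3 = False.
(y5 \/ y3) with y3 = False leaves only y5, so y5 = True.
In (y6 \/ ~y5), ~y5 is now false; y6 must hold, so y6 = True.
(~y6 \/ ~y7): since y6 = True, the clause reduces to (~y7). y7 = False.

False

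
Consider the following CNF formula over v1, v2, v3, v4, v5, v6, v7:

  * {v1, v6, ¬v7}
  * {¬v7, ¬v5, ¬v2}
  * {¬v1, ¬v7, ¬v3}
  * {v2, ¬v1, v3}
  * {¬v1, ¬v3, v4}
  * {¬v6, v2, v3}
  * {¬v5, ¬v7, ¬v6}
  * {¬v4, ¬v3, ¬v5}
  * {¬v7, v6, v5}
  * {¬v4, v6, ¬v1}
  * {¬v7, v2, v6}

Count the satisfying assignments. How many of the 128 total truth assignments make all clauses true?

Split on v6, then v7.
  v6=T, v7=T: v4 free; 4 ways for (v1,v2,v3,v5) × 2^1 = 8.
  v6=T, v7=F: 16 of the 32 assignments to (v1,v2,v3,v4,v5) work.
  v6=F, v7=T: a clause becomes empty — 0.
  v6=F, v7=F: 16 of the 32 assignments to (v1,v2,v3,v4,v5) work.
Total: 8 + 16 + 0 + 16 = 40.

40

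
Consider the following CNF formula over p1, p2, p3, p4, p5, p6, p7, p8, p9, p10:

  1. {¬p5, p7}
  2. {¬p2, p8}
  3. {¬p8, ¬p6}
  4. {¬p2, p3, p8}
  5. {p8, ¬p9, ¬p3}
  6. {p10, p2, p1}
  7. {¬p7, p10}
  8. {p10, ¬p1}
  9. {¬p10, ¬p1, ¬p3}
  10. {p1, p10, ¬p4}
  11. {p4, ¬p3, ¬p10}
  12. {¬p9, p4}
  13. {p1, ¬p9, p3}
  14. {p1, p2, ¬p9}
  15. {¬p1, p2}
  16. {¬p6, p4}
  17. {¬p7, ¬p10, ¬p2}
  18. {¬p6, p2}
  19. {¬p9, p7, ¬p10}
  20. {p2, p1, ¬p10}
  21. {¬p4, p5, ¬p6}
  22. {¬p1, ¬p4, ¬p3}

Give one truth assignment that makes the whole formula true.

Pure literal: p6 appears only negated; assign p6 = False.
p9 occurs only negated in the remaining clauses — set p9 = False.
Try p1 = False.
Try p2 = True.
  then p8 is forced to True.
The remaining clauses are satisfied by p3 = False, p4 = False, p5 = False, p7 = False, p10 = False.
Every clause has at least one true literal under this assignment.

p1=False  p2=True  p3=False  p4=False  p5=False  p6=False  p7=False  p8=True  p9=False  p10=False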